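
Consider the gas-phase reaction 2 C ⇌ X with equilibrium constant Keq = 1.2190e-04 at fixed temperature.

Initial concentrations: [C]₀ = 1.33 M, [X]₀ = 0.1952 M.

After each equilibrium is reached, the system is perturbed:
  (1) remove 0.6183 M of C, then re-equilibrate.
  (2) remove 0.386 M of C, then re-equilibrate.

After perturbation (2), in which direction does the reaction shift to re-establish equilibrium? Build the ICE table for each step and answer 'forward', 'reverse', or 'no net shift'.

Direction: reverse

Q₀ = 0.1104 vs Keq = 1.2190e-04 ⇒ Q>K, reverse
Step 1:
                  C         X
  Initial      1.33    0.1952
  Change     0.3897   -0.1948
  Equil        1.72 3.6049e-04
  solve Keq expr → x = -0.1948; check Q = 1.2190e-04
Then remove 0.6183 M of C.
Step 2:
                  C         X
  Initial     1.101 3.6049e-04
  Change  4.2502e-04 -2.1251e-04
  Equil       1.102 1.4798e-04
  solve Keq expr → x = -2.1251e-04; check Q = 1.2190e-04
Then remove 0.386 M of C.
Step 3:
                  C         X
  Initial    0.7158 1.4798e-04
  Change  1.7099e-04 -8.5495e-05
  Equil       0.716 6.2488e-05
  solve Keq expr → x = -8.5495e-05; check Q = 1.2190e-04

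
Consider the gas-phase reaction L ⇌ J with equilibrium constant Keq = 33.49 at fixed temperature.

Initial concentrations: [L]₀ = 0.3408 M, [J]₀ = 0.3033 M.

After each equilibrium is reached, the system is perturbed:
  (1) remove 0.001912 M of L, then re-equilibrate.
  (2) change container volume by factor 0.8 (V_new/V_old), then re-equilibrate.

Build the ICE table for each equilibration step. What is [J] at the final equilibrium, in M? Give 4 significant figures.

[J]_eq = 0.7795 M

Q₀ = 0.89 vs Keq = 33.49 ⇒ Q<K, forward
Step 1:
                   L          J
  Initial     0.3408     0.3033
  Change     -0.3221     0.3221
  Equil      0.01867     0.6254
  solve Keq expr → x = 0.3221; check Q = 33.49
Then remove 0.001912 M of L.
Step 2:
                   L          J
  Initial    0.01676     0.6254
  Change    0.001857  -0.001857
  Equil      0.01862     0.6236
  solve Keq expr → x = -0.001857; check Q = 33.49
Then change container volume by factor 0.8 (V_new/V_old).
Step 3:
                   L          J
  Initial    0.02327     0.7795
  Change           0          0
  Equil      0.02327     0.7795
  solve Keq expr → x = 0; check Q = 33.49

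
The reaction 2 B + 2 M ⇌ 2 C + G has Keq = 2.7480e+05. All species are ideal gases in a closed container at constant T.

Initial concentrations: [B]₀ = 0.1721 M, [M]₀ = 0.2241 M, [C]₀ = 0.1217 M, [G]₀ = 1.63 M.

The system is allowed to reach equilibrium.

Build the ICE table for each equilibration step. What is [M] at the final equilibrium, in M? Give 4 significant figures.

Q₀ = 16.23 vs Keq = 2.7480e+05 ⇒ Q<K, forward
Step 1:
                  B         M         C         G
  init       0.1721    0.2241    0.1217      1.63
  Δ         -0.1609   -0.1609    0.1609   0.08047
  eq        0.01116   0.06316    0.2826      1.71
  solve Keq expr → x = 0.08047; check Q = 2.7480e+05

[M]_eq = 0.06316 M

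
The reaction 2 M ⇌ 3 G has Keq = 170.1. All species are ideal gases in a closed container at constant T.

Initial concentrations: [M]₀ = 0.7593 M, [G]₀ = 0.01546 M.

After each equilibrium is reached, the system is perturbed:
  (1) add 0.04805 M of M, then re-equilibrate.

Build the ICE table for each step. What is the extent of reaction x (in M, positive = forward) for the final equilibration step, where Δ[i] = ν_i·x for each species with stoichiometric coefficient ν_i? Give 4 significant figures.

Q₀ = 6.4092e-06 vs Keq = 170.1 ⇒ Q<K, forward
Step 1:
                  M         G
  Initial    0.7593   0.01546
  Change    -0.6787     1.018
  Equil     0.08057     1.034
  solve Keq expr → x = 0.3394; check Q = 170.1
Then add 0.04805 M of M.
Step 2:
                  M         G
  Initial    0.1286     1.034
  Change   -0.04079   0.06119
  Equil     0.08783     1.095
  solve Keq expr → x = 0.0204; check Q = 170.1

x = 0.0204 M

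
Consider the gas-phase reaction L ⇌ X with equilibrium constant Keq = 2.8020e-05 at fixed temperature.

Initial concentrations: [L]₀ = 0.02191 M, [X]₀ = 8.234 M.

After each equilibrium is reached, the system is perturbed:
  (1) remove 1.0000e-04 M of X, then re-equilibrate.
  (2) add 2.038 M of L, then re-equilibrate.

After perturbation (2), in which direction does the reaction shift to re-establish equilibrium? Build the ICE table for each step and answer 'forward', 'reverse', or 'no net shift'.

Direction: forward

Q₀ = 375.8 vs Keq = 2.8020e-05 ⇒ Q>K, reverse
Step 1:
                   L          X
  I          0.02191      8.234
  C            8.234     -8.234
  E            8.256 2.3132e-04
  solve Keq expr → x = -8.234; check Q = 2.8020e-05
Then remove 1.0000e-04 M of X.
Step 2:
                   L          X
  I            8.256 1.3132e-04
  C       -9.9997e-05 9.9997e-05
  E            8.256 2.3132e-04
  solve Keq expr → x = 9.9997e-05; check Q = 2.8020e-05
Then add 2.038 M of L.
Step 3:
                   L          X
  I            10.29 2.3132e-04
  C       -5.7103e-05 5.7103e-05
  E            10.29 2.8842e-04
  solve Keq expr → x = 5.7103e-05; check Q = 2.8020e-05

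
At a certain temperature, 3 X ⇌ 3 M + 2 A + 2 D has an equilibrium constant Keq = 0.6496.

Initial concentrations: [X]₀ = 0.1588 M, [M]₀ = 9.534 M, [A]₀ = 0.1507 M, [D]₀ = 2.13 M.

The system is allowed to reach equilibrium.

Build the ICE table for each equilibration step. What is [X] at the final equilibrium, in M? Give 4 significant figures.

Q₀ = 2.2298e+04 vs Keq = 0.6496 ⇒ Q>K, reverse
Step 1:
                    X           M           A           D
  init         0.1588       9.534      0.1507        2.13
  Δ             0.221      -0.221     -0.1474     -0.1474
  eq           0.3798       9.313    0.003348       1.983
  solve Keq expr → x = -0.07368; check Q = 0.6496

[X]_eq = 0.3798 M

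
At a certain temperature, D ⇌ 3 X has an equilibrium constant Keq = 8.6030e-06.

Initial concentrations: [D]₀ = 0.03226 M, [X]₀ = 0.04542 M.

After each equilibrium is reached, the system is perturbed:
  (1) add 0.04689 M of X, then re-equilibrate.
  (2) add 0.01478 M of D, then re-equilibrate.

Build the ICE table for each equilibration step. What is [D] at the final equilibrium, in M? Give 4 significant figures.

[D]_eq = 0.07493 M

Q₀ = 0.002905 vs Keq = 8.6030e-06 ⇒ Q>K, reverse
Step 1:
                   D          X
  I          0.03226    0.04542
  C          0.01271   -0.03813
  E          0.04497   0.007287
  solve Keq expr → x = -0.01271; check Q = 8.6030e-06
Then add 0.04689 M of X.
Step 2:
                   D          X
  I          0.04497    0.05418
  C          0.01538   -0.04614
  E          0.06035   0.008037
  solve Keq expr → x = -0.01538; check Q = 8.6030e-06
Then add 0.01478 M of D.
Step 3:
                   D          X
  I          0.07513   0.008037
  C       -2.0038e-04 6.0114e-04
  E          0.07493   0.008638
  solve Keq expr → x = 2.0038e-04; check Q = 8.6030e-06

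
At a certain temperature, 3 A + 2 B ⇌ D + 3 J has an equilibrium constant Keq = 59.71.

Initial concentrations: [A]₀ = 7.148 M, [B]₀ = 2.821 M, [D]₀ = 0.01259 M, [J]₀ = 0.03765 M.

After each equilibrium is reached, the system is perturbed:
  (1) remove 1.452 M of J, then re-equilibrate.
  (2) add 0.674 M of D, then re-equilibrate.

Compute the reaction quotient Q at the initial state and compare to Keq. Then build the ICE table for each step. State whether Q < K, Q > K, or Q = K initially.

Q₀ = 2.3119e-10 vs Keq = 59.71 ⇒ Q<K, forward
Step 1:
                  A         B         D         J
  Initial     7.148     2.821   0.01259   0.03765
  Change     -3.927    -2.618     1.309     3.927
  Equil       3.221    0.2031     1.322     3.964
  solve Keq expr → x = 1.309; check Q = 59.71
Then remove 1.452 M of J.
Step 2:
                  A         B         D         J
  Initial     3.221    0.2031     1.322     2.512
  Change    -0.1262  -0.08416   0.04208    0.1262
  Equil       3.095     0.119     1.364     2.639
  solve Keq expr → x = 0.04208; check Q = 59.71
Then add 0.674 M of D.
Step 3:
                  A         B         D         J
  Initial     3.095     0.119     2.038     2.639
  Change    0.03192   0.02128  -0.01064  -0.03192
  Equil       3.127    0.1402     2.027     2.607
  solve Keq expr → x = -0.01064; check Q = 59.71

Q₀ = 2.3119e-10; Q < K (proceeds forward)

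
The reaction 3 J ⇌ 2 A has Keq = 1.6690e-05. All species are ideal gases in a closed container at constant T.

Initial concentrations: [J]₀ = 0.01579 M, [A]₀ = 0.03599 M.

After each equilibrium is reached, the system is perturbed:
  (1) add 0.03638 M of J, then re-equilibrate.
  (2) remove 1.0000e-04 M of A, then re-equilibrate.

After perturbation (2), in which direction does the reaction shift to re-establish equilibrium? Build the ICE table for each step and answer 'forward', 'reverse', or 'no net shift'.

Direction: forward

Q₀ = 329 vs Keq = 1.6690e-05 ⇒ Q>K, reverse
Step 1:
                  J         A
  Initial   0.01579   0.03599
  Change    0.05387  -0.03591
  Equil     0.06966 7.5115e-05
  solve Keq expr → x = -0.01796; check Q = 1.6690e-05
Then add 0.03638 M of J.
Step 2:
                  J         A
  Initial     0.106 7.5115e-05
  Change  -9.8644e-05 6.5762e-05
  Equil      0.1059 1.4088e-04
  solve Keq expr → x = 3.2881e-05; check Q = 1.6690e-05
Then remove 1.0000e-04 M of A.
Step 3:
                  J         A
  Initial    0.1059 4.0877e-05
  Change  -1.4955e-04 9.9702e-05
  Equil      0.1058 1.4058e-04
  solve Keq expr → x = 4.9851e-05; check Q = 1.6690e-05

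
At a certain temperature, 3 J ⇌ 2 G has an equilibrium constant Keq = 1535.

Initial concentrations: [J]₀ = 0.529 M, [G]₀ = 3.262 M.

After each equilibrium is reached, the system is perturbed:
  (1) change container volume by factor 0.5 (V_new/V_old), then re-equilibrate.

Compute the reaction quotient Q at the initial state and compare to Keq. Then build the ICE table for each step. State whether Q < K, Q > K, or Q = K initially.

Q₀ = 71.88; Q < K (proceeds forward)

Q₀ = 71.88 vs Keq = 1535 ⇒ Q<K, forward
Step 1:
                   J          G
  Initial      0.529      3.262
  Change     -0.3299     0.2199
  Equil       0.1991      3.482
  solve Keq expr → x = 0.11; check Q = 1535
Then change container volume by factor 0.5 (V_new/V_old).
Step 2:
                   J          G
  Initial     0.3983      6.964
  Change    -0.08055     0.0537
  Equil       0.3177      7.018
  solve Keq expr → x = 0.02685; check Q = 1535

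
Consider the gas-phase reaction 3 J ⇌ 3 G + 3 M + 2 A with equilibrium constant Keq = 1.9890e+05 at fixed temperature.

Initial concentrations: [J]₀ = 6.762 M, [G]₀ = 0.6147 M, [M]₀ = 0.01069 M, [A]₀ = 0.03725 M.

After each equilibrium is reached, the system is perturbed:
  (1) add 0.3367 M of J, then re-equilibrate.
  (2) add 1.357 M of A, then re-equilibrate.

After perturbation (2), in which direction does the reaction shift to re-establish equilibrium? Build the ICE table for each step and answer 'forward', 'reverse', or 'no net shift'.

Q₀ = 1.2734e-12 vs Keq = 1.9890e+05 ⇒ Q<K, forward
Step 1:
                    J           G           M           A
  Initial       6.762      0.6147     0.01069     0.03725
  Change       -5.427       5.427       5.427       3.618
  Equil         1.335       6.041       5.437       3.655
  solve Keq expr → x = 1.809; check Q = 1.9890e+05
Then add 0.3367 M of J.
Step 2:
                    J           G           M           A
  Initial       1.672       6.041       5.437       3.655
  Change      -0.2043      0.2043      0.2043      0.1362
  Equil         1.468       6.246       5.642       3.791
  solve Keq expr → x = 0.0681; check Q = 1.9890e+05
Then add 1.357 M of A.
Step 3:
                    J           G           M           A
  Initial       1.468       6.246       5.642       5.148
  Change       0.1905     -0.1905     -0.1905      -0.127
  Equil         1.658       6.055       5.451       5.021
  solve Keq expr → x = -0.06349; check Q = 1.9890e+05

Direction: reverse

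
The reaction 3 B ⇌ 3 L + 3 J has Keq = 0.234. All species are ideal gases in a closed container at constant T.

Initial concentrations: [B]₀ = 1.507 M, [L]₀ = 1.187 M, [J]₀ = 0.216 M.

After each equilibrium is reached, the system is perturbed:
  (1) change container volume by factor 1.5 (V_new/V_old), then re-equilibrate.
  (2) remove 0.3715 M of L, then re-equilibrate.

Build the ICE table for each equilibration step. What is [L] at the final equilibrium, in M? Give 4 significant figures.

[L]_eq = 0.7821 M

Q₀ = 0.004925 vs Keq = 0.234 ⇒ Q<K, forward
Step 1:
                   B          L          J
  I            1.507      1.187      0.216
  C           -0.291      0.291      0.291
  E            1.216      1.478      0.507
  solve Keq expr → x = 0.097; check Q = 0.234
Then change container volume by factor 1.5 (V_new/V_old).
Step 2:
                   B          L          J
  I           0.8107     0.9853      0.338
  C         -0.08236    0.08236    0.08236
  E           0.7283      1.068     0.4204
  solve Keq expr → x = 0.02745; check Q = 0.234
Then remove 0.3715 M of L.
Step 3:
                   B          L          J
  I           0.7283     0.6962     0.4204
  C         -0.08587    0.08587    0.08587
  E           0.6424     0.7821     0.5062
  solve Keq expr → x = 0.02862; check Q = 0.234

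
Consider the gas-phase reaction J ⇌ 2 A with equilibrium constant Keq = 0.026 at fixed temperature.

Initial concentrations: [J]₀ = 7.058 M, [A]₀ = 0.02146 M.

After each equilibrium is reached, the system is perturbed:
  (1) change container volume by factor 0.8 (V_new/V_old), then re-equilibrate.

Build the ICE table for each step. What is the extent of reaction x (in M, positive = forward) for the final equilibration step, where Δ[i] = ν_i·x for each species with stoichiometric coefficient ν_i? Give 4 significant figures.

x = -0.02748 M

Q₀ = 6.5250e-05 vs Keq = 0.026 ⇒ Q<K, forward
Step 1:
                   J          A
  init         7.058    0.02146
  Δ          -0.2004     0.4008
  eq           6.858     0.4223
  solve Keq expr → x = 0.2004; check Q = 0.026
Then change container volume by factor 0.8 (V_new/V_old).
Step 2:
                   J          A
  init         8.572     0.5278
  Δ          0.02748   -0.05497
  eq           8.599     0.4728
  solve Keq expr → x = -0.02748; check Q = 0.026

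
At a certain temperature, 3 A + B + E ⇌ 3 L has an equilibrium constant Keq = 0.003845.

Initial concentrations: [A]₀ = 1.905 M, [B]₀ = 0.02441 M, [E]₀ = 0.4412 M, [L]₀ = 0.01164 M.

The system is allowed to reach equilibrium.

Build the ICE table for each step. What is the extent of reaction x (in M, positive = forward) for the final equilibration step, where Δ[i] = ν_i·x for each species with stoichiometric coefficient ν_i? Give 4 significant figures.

Q₀ = 2.1182e-05 vs Keq = 0.003845 ⇒ Q<K, forward
Step 1:
                   A          B          E          L
  init         1.905    0.02441     0.4412    0.01164
  Δ         -0.03832   -0.01277   -0.01277    0.03832
  eq           1.867    0.01164     0.4284    0.04996
  solve Keq expr → x = 0.01277; check Q = 0.003845

x = 0.01277 M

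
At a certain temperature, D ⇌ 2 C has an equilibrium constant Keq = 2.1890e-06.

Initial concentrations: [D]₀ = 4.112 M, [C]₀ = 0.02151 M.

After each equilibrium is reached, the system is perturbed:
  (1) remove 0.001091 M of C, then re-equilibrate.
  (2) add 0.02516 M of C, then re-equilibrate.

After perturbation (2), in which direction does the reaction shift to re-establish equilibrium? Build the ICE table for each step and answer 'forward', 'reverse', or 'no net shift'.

Direction: reverse

Q₀ = 1.1252e-04 vs Keq = 2.1890e-06 ⇒ Q>K, reverse
Step 1:
                  D         C
  I           4.112   0.02151
  C        0.009253  -0.01851
  E           4.121  0.003004
  solve Keq expr → x = -0.009253; check Q = 2.1890e-06
Then remove 0.001091 M of C.
Step 2:
                  D         C
  I           4.121  0.001913
  C       -5.4540e-04  0.001091
  E           4.121  0.003003
  solve Keq expr → x = 5.4540e-04; check Q = 2.1890e-06
Then add 0.02516 M of C.
Step 3:
                  D         C
  I           4.121   0.02816
  C         0.01258  -0.02516
  E           4.133  0.003008
  solve Keq expr → x = -0.01258; check Q = 2.1890e-06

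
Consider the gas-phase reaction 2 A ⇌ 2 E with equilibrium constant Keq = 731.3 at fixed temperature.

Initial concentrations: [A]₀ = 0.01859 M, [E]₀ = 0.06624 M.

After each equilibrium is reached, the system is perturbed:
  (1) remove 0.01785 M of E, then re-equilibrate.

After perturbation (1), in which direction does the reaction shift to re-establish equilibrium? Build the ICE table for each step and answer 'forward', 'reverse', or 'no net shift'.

Direction: forward

Q₀ = 12.7 vs Keq = 731.3 ⇒ Q<K, forward
Step 1:
                   A          E
  Initial    0.01859    0.06624
  Change    -0.01556    0.01556
  Equil     0.003025     0.0818
  solve Keq expr → x = 0.007782; check Q = 731.3
Then remove 0.01785 M of E.
Step 2:
                   A          E
  Initial   0.003025    0.06395
  Change  -6.3653e-04 6.3653e-04
  Equil     0.002389    0.06459
  solve Keq expr → x = 3.1827e-04; check Q = 731.3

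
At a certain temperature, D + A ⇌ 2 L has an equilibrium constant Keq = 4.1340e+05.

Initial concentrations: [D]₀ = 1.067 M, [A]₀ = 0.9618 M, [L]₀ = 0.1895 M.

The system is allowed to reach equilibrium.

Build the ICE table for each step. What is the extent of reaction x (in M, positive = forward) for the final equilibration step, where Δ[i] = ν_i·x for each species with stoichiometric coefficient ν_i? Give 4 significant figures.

x = 0.9617 M

Q₀ = 0.03499 vs Keq = 4.1340e+05 ⇒ Q<K, forward
Step 1:
                    D           A           L
  init          1.067      0.9618      0.1895
  Δ           -0.9617     -0.9617       1.923
  eq           0.1053  1.0255e-04       2.113
  solve Keq expr → x = 0.9617; check Q = 4.1340e+05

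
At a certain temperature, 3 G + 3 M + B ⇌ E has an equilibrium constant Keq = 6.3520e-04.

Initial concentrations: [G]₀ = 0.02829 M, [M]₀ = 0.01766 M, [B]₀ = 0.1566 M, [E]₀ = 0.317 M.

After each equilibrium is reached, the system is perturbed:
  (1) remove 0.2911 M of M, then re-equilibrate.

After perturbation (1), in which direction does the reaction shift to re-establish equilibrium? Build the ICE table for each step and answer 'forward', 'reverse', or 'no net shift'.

Direction: reverse

Q₀ = 1.6233e+10 vs Keq = 6.3520e-04 ⇒ Q>K, reverse
Step 1:
                   G          M          B          E
  Initial    0.02829    0.01766     0.1566      0.317
  Change      0.9502     0.9502     0.3167    -0.3167
  Equil       0.9785     0.9679     0.4733 2.5544e-04
  solve Keq expr → x = -0.3167; check Q = 6.3520e-04
Then remove 0.2911 M of M.
Step 2:
                   G          M          B          E
  Initial     0.9785     0.6768     0.4733 2.5544e-04
  Change  5.0324e-04 5.0324e-04 1.6775e-04 -1.6775e-04
  Equil        0.979     0.6773     0.4735 8.7693e-05
  solve Keq expr → x = -1.6775e-04; check Q = 6.3520e-04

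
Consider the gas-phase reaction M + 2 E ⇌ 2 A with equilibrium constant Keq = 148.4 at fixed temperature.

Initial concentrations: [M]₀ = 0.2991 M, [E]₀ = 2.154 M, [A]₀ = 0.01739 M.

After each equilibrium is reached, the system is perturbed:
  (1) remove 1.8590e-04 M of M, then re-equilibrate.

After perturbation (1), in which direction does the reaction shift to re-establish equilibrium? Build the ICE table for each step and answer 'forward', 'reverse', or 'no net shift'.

Direction: reverse

Q₀ = 2.1792e-04 vs Keq = 148.4 ⇒ Q<K, forward
Step 1:
                  M         E         A
  I          0.2991     2.154   0.01739
  C         -0.2981   -0.5961    0.5961
  E        0.001045     1.558    0.6135
  solve Keq expr → x = 0.2981; check Q = 148.4
Then remove 1.8590e-04 M of M.
Step 2:
                  M         E         A
  I       8.5911e-04     1.558    0.6135
  C       1.8415e-04 3.6830e-04 -3.6830e-04
  E        0.001043     1.558    0.6131
  solve Keq expr → x = -1.8415e-04; check Q = 148.4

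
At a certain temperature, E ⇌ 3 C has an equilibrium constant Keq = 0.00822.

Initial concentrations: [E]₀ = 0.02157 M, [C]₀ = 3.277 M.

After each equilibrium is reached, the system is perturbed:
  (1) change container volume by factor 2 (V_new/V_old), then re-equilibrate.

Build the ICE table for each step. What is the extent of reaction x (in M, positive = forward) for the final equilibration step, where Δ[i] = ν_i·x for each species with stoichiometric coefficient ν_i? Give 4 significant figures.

Q₀ = 1631 vs Keq = 0.00822 ⇒ Q>K, reverse
Step 1:
                   E          C
  init       0.02157      3.277
  Δ            1.024     -3.072
  eq           1.046     0.2048
  solve Keq expr → x = -1.024; check Q = 0.00822
Then change container volume by factor 2 (V_new/V_old).
Step 2:
                   E          C
  init        0.5228     0.1024
  Δ         -0.01938    0.05813
  eq          0.5034     0.1605
  solve Keq expr → x = 0.01938; check Q = 0.00822

x = 0.01938 M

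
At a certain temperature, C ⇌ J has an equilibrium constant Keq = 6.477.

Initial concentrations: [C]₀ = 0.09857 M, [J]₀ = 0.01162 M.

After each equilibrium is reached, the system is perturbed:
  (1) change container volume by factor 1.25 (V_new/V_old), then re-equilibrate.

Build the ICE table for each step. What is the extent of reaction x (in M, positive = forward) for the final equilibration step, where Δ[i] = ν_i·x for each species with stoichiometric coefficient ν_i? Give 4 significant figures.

x = 0 M

Q₀ = 0.1179 vs Keq = 6.477 ⇒ Q<K, forward
Step 1:
                  C         J
  init      0.09857   0.01162
  Δ        -0.08383   0.08383
  eq        0.01474   0.09545
  solve Keq expr → x = 0.08383; check Q = 6.477
Then change container volume by factor 1.25 (V_new/V_old).
Step 2:
                  C         J
  init      0.01179   0.07636
  Δ               0         0
  eq        0.01179   0.07636
  solve Keq expr → x = 0; check Q = 6.477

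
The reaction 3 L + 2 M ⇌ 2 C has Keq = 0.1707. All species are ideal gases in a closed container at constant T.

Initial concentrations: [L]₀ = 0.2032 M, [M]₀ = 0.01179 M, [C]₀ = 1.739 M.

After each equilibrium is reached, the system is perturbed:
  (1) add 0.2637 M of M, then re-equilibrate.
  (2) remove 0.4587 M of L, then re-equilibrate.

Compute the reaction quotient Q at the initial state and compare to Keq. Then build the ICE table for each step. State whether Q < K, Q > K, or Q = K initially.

Q₀ = 2.5930e+06 vs Keq = 0.1707 ⇒ Q>K, reverse
Step 1:
                   L          M          C
  init        0.2032    0.01179      1.739
  Δ            1.407     0.9377    -0.9377
  eq            1.61     0.9495     0.8013
  solve Keq expr → x = -0.4689; check Q = 0.1707
Then add 0.2637 M of M.
Step 2:
                   L          M          C
  init          1.61      1.213     0.8013
  Δ          -0.1053    -0.0702     0.0702
  eq           1.504      1.143     0.8715
  solve Keq expr → x = 0.0351; check Q = 0.1707
Then remove 0.4587 M of L.
Step 3:
                   L          M          C
  init         1.046      1.143     0.8715
  Δ           0.2025      0.135     -0.135
  eq           1.248      1.278     0.7365
  solve Keq expr → x = -0.06751; check Q = 0.1707

Q₀ = 2.5930e+06; Q > K (proceeds reverse)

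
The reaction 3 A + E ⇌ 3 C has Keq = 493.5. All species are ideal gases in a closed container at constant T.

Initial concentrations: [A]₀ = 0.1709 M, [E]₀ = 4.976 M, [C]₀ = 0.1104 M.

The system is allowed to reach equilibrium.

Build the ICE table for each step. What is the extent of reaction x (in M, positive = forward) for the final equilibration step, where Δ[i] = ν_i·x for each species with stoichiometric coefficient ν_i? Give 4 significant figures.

Q₀ = 0.05418 vs Keq = 493.5 ⇒ Q<K, forward
Step 1:
                    A           E           C
  Initial      0.1709       4.976      0.1104
  Change      -0.1514    -0.05048      0.1514
  Equil       0.01947       4.926      0.2618
  solve Keq expr → x = 0.05048; check Q = 493.5

x = 0.05048 M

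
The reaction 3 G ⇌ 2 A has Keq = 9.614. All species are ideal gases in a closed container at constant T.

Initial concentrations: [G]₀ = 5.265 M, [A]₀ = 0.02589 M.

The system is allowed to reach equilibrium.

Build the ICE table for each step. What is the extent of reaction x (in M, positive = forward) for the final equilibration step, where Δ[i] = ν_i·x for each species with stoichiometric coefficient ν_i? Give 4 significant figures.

x = 1.436 M

Q₀ = 4.5927e-06 vs Keq = 9.614 ⇒ Q<K, forward
Step 1:
                    G           A
  init          5.265     0.02589
  Δ            -4.309       2.873
  eq           0.9561       2.899
  solve Keq expr → x = 1.436; check Q = 9.614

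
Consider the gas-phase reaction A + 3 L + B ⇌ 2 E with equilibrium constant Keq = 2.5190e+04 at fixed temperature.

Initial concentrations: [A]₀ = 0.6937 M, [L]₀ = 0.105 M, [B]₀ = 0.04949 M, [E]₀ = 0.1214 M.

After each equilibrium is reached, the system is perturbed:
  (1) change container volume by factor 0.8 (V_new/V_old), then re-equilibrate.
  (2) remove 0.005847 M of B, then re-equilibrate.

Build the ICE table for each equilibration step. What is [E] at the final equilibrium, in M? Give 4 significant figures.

Q₀ = 370.8 vs Keq = 2.5190e+04 ⇒ Q<K, forward
Step 1:
                  A         L         B         E
  Initial    0.6937     0.105   0.04949    0.1214
  Change   -0.02203  -0.06609  -0.02203   0.04406
  Equil      0.6717   0.03891   0.02746    0.1655
  solve Keq expr → x = 0.02203; check Q = 2.5190e+04
Then change container volume by factor 0.8 (V_new/V_old).
Step 2:
                  A         L         B         E
  Initial    0.8396   0.04864   0.03433    0.2068
  Change   -0.00265 -0.007949  -0.00265    0.0053
  Equil      0.8369   0.04069   0.03168    0.2121
  solve Keq expr → x = 0.00265; check Q = 2.5190e+04
Then remove 0.005847 M of B.
Step 3:
                  A         L         B         E
  Initial    0.8369   0.04069   0.02583    0.2121
  Change  7.4584e-04  0.002238 7.4584e-04 -0.001492
  Equil      0.8377   0.04293   0.02658    0.2106
  solve Keq expr → x = -7.4584e-04; check Q = 2.5190e+04

[E]_eq = 0.2106 M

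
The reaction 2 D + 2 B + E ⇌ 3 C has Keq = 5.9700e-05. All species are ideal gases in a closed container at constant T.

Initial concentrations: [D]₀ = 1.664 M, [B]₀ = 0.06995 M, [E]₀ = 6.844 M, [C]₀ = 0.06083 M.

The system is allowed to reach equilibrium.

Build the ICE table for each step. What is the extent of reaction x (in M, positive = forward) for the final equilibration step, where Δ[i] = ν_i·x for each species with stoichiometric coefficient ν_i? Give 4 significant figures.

Q₀ = 0.002428 vs Keq = 5.9700e-05 ⇒ Q>K, reverse
Step 1:
                  D         B         E         C
  init        1.664   0.06995     6.844   0.06083
  Δ         0.02585   0.02585   0.01292  -0.03877
  eq           1.69    0.0958     6.857   0.02206
  solve Keq expr → x = -0.01292; check Q = 5.9700e-05

x = -0.01292 M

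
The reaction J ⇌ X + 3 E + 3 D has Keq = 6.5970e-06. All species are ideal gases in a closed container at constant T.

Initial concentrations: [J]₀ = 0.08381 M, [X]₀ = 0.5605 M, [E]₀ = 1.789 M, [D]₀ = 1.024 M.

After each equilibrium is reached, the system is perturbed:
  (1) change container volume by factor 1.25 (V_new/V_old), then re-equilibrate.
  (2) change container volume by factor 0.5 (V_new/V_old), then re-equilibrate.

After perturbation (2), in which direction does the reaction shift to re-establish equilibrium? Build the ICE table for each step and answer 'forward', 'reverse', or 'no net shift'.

Direction: reverse

Q₀ = 41.12 vs Keq = 6.5970e-06 ⇒ Q>K, reverse
Step 1:
                  J         X         E         D
  init      0.08381    0.5605     1.789     1.024
  Δ          0.3317   -0.3317   -0.9952   -0.9952
  eq         0.4155    0.2288    0.7938   0.02883
  solve Keq expr → x = -0.3317; check Q = 6.5970e-06
Then change container volume by factor 1.25 (V_new/V_old).
Step 2:
                  J         X         E         D
  init       0.3324     0.183    0.6351   0.02306
  Δ       -0.003972  0.003972   0.01192   0.01192
  eq         0.3285     0.187     0.647   0.03498
  solve Keq expr → x = 0.003972; check Q = 6.5970e-06
Then change container volume by factor 0.5 (V_new/V_old).
Step 3:
                  J         X         E         D
  init       0.6569     0.374     1.294   0.06995
  Δ          0.0171   -0.0171   -0.0513   -0.0513
  eq          0.674    0.3569     1.243   0.01866
  solve Keq expr → x = -0.0171; check Q = 6.5970e-06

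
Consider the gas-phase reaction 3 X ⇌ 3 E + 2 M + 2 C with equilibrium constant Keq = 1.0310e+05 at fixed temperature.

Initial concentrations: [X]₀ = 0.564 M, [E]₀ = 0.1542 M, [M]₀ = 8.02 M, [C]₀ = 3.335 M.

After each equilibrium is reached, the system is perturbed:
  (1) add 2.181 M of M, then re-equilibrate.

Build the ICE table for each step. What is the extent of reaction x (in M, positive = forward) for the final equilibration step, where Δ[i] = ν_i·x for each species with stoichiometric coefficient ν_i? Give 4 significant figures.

x = -0.005449 M

Q₀ = 14.62 vs Keq = 1.0310e+05 ⇒ Q<K, forward
Step 1:
                   X          E          M          C
  I            0.564     0.1542       8.02      3.335
  C           -0.441      0.441      0.294      0.294
  E            0.123     0.5952      8.314      3.629
  solve Keq expr → x = 0.147; check Q = 1.0310e+05
Then add 2.181 M of M.
Step 2:
                   X          E          M          C
  I            0.123     0.5952      10.49      3.629
  C          0.01635   -0.01635    -0.0109    -0.0109
  E           0.1394     0.5788      10.48      3.618
  solve Keq expr → x = -0.005449; check Q = 1.0310e+05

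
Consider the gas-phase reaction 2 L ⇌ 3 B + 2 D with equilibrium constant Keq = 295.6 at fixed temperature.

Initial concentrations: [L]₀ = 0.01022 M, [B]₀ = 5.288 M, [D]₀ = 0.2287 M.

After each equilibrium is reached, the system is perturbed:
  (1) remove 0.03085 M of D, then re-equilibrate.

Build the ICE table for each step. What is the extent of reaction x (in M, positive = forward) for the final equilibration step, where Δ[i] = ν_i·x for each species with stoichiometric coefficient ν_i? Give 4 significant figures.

x = 0.006117 M

Q₀ = 7.4047e+04 vs Keq = 295.6 ⇒ Q>K, reverse
Step 1:
                  L         B         D
  Initial   0.01022     5.288    0.2287
  Change     0.0866   -0.1299   -0.0866
  Equil     0.09682     5.158    0.1421
  solve Keq expr → x = -0.0433; check Q = 295.6
Then remove 0.03085 M of D.
Step 2:
                  L         B         D
  Initial   0.09682     5.158    0.1112
  Change   -0.01223   0.01835   0.01223
  Equil     0.08459     5.176    0.1235
  solve Keq expr → x = 0.006117; check Q = 295.6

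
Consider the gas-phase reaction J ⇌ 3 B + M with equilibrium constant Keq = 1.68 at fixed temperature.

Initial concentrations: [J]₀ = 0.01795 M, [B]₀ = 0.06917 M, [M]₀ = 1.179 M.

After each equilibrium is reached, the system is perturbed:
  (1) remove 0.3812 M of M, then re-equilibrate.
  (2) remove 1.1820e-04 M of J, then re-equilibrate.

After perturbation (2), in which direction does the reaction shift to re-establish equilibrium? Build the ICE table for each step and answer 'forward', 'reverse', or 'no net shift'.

Direction: reverse

Q₀ = 0.02174 vs Keq = 1.68 ⇒ Q<K, forward
Step 1:
                  J         B         M
  I         0.01795   0.06917     1.179
  C        -0.01674   0.05022   0.01674
  E        0.001211    0.1194     1.196
  solve Keq expr → x = 0.01674; check Q = 1.68
Then remove 0.3812 M of M.
Step 2:
                  J         B         M
  I        0.001211    0.1194    0.8145
  C       -3.6295e-04  0.001089 3.6295e-04
  E       8.4819e-04    0.1205    0.8149
  solve Keq expr → x = 3.6295e-04; check Q = 1.68
Then remove 1.1820e-04 M of J.
Step 3:
                  J         B         M
  I       7.2999e-04    0.1205    0.8149
  C       1.1107e-04 -3.3320e-04 -1.1107e-04
  E       8.4105e-04    0.1201    0.8148
  solve Keq expr → x = -1.1107e-04; check Q = 1.68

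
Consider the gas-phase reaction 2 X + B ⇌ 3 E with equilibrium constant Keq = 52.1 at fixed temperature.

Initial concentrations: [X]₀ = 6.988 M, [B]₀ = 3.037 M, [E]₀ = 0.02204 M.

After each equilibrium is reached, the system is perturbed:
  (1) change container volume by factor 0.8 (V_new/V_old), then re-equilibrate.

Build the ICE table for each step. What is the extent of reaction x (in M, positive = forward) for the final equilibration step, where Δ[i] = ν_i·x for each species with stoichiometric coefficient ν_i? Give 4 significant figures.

Q₀ = 7.2191e-08 vs Keq = 52.1 ⇒ Q<K, forward
Step 1:
                  X         B         E
  init        6.988     3.037   0.02204
  Δ          -4.403    -2.201     6.604
  eq          2.585    0.8356     6.626
  solve Keq expr → x = 2.201; check Q = 52.1
Then change container volume by factor 0.8 (V_new/V_old).
Step 2:
                  X         B         E
  init        3.231     1.044     8.283
  Δ               0         0         0
  eq          3.231     1.044     8.283
  solve Keq expr → x = 0; check Q = 52.1

x = 0 M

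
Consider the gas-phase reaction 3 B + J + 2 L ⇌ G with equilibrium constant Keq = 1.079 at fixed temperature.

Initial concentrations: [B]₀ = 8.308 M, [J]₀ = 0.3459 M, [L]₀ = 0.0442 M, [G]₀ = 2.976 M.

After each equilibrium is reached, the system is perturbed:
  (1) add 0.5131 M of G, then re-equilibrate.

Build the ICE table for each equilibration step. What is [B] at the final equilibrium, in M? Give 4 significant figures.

[B]_eq = 8.419 M

Q₀ = 7.68 vs Keq = 1.079 ⇒ Q>K, reverse
Step 1:
                   B          J          L          G
  init         8.308     0.3459     0.0442      2.976
  Δ          0.09882    0.03294    0.06588   -0.03294
  eq           8.407     0.3788     0.1101      2.943
  solve Keq expr → x = -0.03294; check Q = 1.079
Then add 0.5131 M of G.
Step 2:
                   B          J          L          G
  init         8.407     0.3788     0.1101      3.456
  Δ          0.01235   0.004118   0.008236  -0.004118
  eq           8.419      0.383     0.1183      3.452
  solve Keq expr → x = -0.004118; check Q = 1.079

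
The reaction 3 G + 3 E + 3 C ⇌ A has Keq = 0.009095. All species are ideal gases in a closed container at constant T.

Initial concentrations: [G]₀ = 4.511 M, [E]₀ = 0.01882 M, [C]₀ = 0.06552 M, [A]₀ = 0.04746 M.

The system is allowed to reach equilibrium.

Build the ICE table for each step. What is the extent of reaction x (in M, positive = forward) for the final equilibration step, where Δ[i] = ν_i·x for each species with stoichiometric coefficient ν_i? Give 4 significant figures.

x = -0.04743 M

Q₀ = 2.7576e+05 vs Keq = 0.009095 ⇒ Q>K, reverse
Step 1:
                   G          E          C          A
  init         4.511    0.01882    0.06552    0.04746
  Δ           0.1423     0.1423     0.1423   -0.04743
  eq           4.653     0.1611     0.2078 3.4376e-05
  solve Keq expr → x = -0.04743; check Q = 0.009095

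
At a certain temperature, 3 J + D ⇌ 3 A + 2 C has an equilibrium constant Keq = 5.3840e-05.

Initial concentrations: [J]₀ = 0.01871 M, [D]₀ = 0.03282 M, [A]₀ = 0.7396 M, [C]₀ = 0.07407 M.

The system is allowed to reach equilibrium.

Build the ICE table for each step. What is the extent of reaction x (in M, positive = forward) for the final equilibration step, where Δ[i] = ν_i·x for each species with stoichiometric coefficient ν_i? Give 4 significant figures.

Q₀ = 1.0326e+04 vs Keq = 5.3840e-05 ⇒ Q>K, reverse
Step 1:
                   J          D          A          C
  init       0.01871    0.03282     0.7396    0.07407
  Δ           0.1108    0.03694    -0.1108   -0.07389
  eq          0.1295    0.06976     0.6288 1.8124e-04
  solve Keq expr → x = -0.03694; check Q = 5.3840e-05

x = -0.03694 M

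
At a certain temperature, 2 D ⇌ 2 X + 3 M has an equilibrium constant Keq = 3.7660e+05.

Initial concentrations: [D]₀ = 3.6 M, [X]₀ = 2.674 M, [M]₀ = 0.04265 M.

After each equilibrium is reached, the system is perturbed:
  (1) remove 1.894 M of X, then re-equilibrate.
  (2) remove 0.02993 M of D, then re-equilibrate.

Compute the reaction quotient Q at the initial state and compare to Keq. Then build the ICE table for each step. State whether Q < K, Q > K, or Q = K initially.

Q₀ = 4.2803e-05; Q < K (proceeds forward)

Q₀ = 4.2803e-05 vs Keq = 3.7660e+05 ⇒ Q<K, forward
Step 1:
                  D         X         M
  I             3.6     2.674   0.04265
  C          -3.479     3.479     5.219
  E           0.121     6.153     5.261
  solve Keq expr → x = 1.74; check Q = 3.7660e+05
Then remove 1.894 M of X.
Step 2:
                  D         X         M
  I           0.121     4.259     5.261
  C        -0.03527   0.03527   0.05291
  E         0.08572     4.294     5.314
  solve Keq expr → x = 0.01764; check Q = 3.7660e+05
Then remove 0.02993 M of D.
Step 3:
                  D         X         M
  I         0.05579     4.294     5.314
  C         0.02834  -0.02834  -0.04252
  E         0.08414     4.266     5.272
  solve Keq expr → x = -0.01417; check Q = 3.7660e+05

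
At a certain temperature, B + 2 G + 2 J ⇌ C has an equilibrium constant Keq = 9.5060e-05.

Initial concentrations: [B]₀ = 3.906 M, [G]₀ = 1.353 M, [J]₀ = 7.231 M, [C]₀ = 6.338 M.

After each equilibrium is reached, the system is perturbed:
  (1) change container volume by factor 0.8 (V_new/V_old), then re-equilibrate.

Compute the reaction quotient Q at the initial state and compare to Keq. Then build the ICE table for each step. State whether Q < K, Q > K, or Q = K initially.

Q₀ = 0.01695 vs Keq = 9.5060e-05 ⇒ Q>K, reverse
Step 1:
                   B          G          J          C
  I            3.906      1.353      7.231      6.338
  C            2.531      5.063      5.063     -2.531
  E            6.437      6.416      12.29      3.807
  solve Keq expr → x = -2.531; check Q = 9.5060e-05
Then change container volume by factor 0.8 (V_new/V_old).
Step 2:
                   B          G          J          C
  I            8.047       8.02      15.37      4.758
  C          -0.7735     -1.547     -1.547     0.7735
  E            7.273      6.472      13.82      5.532
  solve Keq expr → x = 0.7735; check Q = 9.5060e-05

Q₀ = 0.01695; Q > K (proceeds reverse)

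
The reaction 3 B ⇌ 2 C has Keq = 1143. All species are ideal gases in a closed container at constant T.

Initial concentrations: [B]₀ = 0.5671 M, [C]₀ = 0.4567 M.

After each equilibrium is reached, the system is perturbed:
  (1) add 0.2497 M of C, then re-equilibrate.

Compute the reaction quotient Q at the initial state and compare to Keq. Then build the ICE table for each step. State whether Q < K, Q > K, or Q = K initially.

Q₀ = 1.144; Q < K (proceeds forward)

Q₀ = 1.144 vs Keq = 1143 ⇒ Q<K, forward
Step 1:
                   B          C
  Initial     0.5671     0.4567
  Change      -0.486      0.324
  Equil      0.08109     0.7807
  solve Keq expr → x = 0.162; check Q = 1143
Then add 0.2497 M of C.
Step 2:
                   B          C
  Initial    0.08109       1.03
  Change     0.01581   -0.01054
  Equil       0.0969       1.02
  solve Keq expr → x = -0.005271; check Q = 1143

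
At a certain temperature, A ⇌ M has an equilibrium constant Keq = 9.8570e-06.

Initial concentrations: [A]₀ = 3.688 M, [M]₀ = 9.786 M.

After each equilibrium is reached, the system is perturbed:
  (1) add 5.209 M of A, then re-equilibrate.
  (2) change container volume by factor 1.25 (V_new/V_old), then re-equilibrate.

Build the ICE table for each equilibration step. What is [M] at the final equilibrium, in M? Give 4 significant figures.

[M]_eq = 1.4733e-04 M

Q₀ = 2.653 vs Keq = 9.8570e-06 ⇒ Q>K, reverse
Step 1:
                  A         M
  I           3.688     9.786
  C           9.786    -9.786
  E           13.47 1.3281e-04
  solve Keq expr → x = -9.786; check Q = 9.8570e-06
Then add 5.209 M of A.
Step 2:
                  A         M
  I           18.68 1.3281e-04
  C       -5.1345e-05 5.1345e-05
  E           18.68 1.8416e-04
  solve Keq expr → x = 5.1345e-05; check Q = 9.8570e-06
Then change container volume by factor 1.25 (V_new/V_old).
Step 3:
                  A         M
  I           14.95 1.4733e-04
  C               0         0
  E           14.95 1.4733e-04
  solve Keq expr → x = 0; check Q = 9.8570e-06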